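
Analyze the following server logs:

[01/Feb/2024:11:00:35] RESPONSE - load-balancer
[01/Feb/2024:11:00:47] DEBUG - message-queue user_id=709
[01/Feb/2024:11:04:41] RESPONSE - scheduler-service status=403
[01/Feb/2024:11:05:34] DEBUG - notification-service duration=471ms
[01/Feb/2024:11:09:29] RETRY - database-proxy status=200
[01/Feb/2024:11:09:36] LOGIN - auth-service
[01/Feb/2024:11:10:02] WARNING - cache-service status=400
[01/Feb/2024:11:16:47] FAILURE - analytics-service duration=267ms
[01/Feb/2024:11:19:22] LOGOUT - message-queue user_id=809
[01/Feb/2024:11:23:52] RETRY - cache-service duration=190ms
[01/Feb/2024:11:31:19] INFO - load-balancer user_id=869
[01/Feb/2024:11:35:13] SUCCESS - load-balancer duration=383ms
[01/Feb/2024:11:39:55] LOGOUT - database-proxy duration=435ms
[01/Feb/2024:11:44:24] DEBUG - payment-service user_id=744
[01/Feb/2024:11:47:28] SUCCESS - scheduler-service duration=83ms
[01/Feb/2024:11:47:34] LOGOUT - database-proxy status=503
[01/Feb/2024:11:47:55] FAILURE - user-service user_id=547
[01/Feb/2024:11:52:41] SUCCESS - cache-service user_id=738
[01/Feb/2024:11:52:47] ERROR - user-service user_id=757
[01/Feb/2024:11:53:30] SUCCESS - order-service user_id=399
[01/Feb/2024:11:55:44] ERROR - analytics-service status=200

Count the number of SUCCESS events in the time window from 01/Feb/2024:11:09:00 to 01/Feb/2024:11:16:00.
0

To count events in the time window:

1. Window boundaries: 01/Feb/2024:11:09:00 to 01/Feb/2024:11:16:00
2. Filter for SUCCESS events within this window
3. Count matching events: 0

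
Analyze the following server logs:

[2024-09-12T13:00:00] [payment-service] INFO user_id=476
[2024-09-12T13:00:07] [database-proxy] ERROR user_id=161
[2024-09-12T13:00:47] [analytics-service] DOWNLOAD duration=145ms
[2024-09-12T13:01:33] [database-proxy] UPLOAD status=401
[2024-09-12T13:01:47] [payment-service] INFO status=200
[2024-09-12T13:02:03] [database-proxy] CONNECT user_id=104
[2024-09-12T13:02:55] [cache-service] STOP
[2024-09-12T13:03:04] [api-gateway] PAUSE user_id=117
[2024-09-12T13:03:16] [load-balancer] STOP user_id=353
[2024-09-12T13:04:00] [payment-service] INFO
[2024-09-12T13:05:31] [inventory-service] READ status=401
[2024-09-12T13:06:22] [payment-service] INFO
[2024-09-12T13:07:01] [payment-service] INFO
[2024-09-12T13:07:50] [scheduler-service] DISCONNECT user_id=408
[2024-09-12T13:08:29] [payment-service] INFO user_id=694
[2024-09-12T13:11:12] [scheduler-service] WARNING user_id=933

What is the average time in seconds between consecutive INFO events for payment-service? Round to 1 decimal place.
101.8

To calculate average interval:

1. Find all INFO events for payment-service in order
2. Calculate time gaps between consecutive events
3. Compute mean of gaps: 509 / 5 = 101.8 seconds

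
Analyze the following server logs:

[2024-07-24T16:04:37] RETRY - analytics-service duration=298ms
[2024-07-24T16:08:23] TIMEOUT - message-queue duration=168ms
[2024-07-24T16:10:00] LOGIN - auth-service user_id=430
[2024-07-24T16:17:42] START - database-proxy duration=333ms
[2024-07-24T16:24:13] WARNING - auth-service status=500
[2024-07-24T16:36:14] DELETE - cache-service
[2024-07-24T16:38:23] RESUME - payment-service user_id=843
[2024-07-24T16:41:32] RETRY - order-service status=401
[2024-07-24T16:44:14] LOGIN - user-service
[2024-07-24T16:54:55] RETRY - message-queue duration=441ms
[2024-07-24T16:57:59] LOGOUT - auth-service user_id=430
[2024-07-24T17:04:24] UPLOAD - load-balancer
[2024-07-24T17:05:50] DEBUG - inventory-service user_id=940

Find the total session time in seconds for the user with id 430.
2879

To calculate session duration:

1. Find LOGIN event for user_id=430: 2024-07-24T16:10:00
2. Find LOGOUT event for user_id=430: 2024-07-24T16:57:59
3. Session duration: 2024-07-24T16:57:59 - 2024-07-24T16:10:00 = 2879 seconds (47 minutes)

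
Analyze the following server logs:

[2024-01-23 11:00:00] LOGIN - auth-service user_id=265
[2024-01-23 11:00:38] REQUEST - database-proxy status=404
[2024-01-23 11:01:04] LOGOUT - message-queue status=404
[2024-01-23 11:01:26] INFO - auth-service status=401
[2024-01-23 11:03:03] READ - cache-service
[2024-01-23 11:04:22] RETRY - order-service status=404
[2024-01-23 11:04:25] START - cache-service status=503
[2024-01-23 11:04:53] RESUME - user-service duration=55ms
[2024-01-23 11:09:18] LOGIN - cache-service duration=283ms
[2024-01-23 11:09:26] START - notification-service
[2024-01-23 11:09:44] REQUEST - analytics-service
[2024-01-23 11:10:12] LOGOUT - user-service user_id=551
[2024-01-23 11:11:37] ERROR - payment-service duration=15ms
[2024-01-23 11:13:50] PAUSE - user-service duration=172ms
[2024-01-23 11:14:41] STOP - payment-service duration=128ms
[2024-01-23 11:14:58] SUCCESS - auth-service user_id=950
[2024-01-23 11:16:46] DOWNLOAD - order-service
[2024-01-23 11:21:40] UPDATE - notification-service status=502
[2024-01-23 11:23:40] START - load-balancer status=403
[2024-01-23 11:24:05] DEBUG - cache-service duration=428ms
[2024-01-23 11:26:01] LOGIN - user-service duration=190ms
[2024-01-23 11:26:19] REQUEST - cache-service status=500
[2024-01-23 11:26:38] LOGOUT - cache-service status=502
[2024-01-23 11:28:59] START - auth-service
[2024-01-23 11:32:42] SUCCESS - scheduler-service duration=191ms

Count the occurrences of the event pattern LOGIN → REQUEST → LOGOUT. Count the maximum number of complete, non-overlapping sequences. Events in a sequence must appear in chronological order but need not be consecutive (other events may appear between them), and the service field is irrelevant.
3

To count sequences:

1. Look for pattern: LOGIN → REQUEST → LOGOUT
2. Greedily scan the log in chronological order, matching each sequence element in turn (ignoring service)
3. Each time the full pattern completes, increment the count and restart matching from the next event
4. Complete non-overlapping sequences found: 3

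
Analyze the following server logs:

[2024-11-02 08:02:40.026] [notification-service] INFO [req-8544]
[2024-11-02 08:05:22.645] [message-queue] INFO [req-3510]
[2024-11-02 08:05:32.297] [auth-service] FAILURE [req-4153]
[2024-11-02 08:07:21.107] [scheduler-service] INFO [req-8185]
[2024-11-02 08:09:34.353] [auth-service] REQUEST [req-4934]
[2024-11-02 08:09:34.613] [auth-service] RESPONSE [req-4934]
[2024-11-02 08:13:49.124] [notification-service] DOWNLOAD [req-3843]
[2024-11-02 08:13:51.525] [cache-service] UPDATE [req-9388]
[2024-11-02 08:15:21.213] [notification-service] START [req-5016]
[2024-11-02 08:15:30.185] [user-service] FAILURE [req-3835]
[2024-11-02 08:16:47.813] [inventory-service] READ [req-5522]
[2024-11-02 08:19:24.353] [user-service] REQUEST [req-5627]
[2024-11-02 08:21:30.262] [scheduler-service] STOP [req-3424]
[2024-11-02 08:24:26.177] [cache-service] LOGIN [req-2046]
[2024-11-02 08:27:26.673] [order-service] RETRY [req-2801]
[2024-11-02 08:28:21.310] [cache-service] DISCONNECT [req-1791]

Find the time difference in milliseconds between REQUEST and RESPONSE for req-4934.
260

To calculate latency:

1. Find REQUEST with id req-4934: 2024-11-02 08:09:34.353
2. Find RESPONSE with id req-4934: 2024-11-02 08:09:34.613
3. Latency: 2024-11-02 08:09:34.613 - 2024-11-02 08:09:34.353 = 260ms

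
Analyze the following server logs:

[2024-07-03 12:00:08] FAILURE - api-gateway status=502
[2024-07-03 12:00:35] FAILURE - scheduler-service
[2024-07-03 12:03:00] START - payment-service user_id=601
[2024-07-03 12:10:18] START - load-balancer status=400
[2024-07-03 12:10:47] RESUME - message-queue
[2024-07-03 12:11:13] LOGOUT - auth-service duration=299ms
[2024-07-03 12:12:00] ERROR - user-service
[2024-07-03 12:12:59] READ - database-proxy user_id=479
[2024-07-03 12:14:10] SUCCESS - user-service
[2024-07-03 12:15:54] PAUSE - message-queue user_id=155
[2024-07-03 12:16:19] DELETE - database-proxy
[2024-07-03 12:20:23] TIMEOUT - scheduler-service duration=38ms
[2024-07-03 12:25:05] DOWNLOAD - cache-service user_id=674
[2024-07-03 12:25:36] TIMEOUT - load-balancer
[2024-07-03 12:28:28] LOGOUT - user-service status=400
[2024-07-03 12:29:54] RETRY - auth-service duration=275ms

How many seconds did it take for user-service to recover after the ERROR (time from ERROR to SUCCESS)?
130

To calculate recovery time:

1. Find ERROR event for user-service: 2024-07-03 12:12:00
2. Find next SUCCESS event for user-service: 2024-07-03 12:14:10
3. Recovery time: 2024-07-03 12:14:10 - 2024-07-03 12:12:00 = 130 seconds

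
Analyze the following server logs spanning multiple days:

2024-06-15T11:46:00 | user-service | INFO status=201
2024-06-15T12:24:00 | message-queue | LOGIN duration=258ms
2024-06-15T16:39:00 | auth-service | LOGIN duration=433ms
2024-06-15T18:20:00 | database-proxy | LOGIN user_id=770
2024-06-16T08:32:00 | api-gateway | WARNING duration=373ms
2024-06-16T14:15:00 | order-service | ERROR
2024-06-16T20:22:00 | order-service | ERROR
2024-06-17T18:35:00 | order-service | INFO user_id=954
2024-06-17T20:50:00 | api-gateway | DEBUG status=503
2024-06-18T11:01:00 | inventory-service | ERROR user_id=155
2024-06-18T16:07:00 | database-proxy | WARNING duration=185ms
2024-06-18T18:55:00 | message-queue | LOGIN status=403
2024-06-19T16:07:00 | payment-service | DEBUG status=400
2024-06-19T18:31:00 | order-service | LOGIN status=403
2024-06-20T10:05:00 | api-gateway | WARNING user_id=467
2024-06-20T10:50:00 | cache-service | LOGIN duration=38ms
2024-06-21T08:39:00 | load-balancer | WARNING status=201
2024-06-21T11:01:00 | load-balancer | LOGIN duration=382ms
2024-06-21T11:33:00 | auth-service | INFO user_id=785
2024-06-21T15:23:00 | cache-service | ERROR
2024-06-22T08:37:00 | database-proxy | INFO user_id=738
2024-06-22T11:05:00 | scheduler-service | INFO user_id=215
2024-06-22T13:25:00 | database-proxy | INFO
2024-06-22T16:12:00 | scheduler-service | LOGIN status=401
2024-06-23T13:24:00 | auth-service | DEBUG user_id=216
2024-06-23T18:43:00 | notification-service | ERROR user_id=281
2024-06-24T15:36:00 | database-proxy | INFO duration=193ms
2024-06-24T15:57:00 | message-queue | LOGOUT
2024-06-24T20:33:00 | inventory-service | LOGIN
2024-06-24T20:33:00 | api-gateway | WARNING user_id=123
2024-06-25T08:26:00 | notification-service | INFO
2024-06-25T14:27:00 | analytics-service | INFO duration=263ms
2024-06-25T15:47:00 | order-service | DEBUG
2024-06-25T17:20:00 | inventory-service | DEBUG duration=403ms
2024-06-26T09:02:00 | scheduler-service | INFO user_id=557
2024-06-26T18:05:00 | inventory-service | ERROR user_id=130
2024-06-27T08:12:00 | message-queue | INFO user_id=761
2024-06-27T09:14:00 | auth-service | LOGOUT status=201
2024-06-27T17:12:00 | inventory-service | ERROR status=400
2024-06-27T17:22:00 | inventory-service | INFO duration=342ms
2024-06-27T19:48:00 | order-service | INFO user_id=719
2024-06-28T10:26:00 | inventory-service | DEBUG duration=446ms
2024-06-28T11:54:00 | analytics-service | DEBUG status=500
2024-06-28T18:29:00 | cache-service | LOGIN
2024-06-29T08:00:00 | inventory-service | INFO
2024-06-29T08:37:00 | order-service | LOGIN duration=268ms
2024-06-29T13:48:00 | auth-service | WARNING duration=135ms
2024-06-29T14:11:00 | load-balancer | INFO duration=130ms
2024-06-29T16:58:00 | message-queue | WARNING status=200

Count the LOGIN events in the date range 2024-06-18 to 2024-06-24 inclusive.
6

To filter by date range:

1. Date range: 2024-06-18 through 2024-06-24, both dates inclusive
2. Filter for LOGIN events whose date falls in this range
3. Count matching events: 6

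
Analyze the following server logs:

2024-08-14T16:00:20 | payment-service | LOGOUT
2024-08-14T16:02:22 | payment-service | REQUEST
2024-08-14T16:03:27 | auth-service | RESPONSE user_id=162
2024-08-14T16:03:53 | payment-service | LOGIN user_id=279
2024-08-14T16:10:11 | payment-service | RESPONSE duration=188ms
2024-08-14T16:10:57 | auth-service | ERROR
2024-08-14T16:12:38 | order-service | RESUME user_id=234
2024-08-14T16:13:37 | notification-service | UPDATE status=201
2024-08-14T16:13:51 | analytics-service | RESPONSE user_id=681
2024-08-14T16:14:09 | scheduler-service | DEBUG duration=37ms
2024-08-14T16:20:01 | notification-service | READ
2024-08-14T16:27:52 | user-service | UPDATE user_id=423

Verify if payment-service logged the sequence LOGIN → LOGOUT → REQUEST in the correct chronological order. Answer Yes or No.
No

To verify sequence order:

1. Find all events in sequence LOGIN → LOGOUT → REQUEST for payment-service
2. Extract their timestamps
3. Check if timestamps are in ascending order
4. Result: No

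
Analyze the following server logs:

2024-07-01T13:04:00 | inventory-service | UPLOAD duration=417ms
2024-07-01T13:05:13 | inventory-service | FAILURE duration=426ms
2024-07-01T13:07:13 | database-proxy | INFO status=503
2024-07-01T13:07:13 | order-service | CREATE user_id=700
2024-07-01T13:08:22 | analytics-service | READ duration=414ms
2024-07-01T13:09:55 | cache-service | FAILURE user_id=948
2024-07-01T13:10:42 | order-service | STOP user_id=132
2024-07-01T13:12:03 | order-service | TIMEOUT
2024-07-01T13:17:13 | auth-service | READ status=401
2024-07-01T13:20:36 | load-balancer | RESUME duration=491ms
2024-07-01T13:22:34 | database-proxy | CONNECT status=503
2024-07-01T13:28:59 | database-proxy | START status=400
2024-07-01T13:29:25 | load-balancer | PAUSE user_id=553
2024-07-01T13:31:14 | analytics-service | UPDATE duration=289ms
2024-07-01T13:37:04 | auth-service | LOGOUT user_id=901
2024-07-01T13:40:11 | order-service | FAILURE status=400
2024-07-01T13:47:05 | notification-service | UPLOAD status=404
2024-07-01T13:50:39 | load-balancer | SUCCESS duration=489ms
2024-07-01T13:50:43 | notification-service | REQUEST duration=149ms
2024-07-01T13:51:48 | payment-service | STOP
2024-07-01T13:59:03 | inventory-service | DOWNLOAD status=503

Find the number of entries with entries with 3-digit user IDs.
5

To find matching entries:

1. Pattern to match: entries with 3-digit user IDs
2. Scan each log entry for the pattern
3. Count matches: 5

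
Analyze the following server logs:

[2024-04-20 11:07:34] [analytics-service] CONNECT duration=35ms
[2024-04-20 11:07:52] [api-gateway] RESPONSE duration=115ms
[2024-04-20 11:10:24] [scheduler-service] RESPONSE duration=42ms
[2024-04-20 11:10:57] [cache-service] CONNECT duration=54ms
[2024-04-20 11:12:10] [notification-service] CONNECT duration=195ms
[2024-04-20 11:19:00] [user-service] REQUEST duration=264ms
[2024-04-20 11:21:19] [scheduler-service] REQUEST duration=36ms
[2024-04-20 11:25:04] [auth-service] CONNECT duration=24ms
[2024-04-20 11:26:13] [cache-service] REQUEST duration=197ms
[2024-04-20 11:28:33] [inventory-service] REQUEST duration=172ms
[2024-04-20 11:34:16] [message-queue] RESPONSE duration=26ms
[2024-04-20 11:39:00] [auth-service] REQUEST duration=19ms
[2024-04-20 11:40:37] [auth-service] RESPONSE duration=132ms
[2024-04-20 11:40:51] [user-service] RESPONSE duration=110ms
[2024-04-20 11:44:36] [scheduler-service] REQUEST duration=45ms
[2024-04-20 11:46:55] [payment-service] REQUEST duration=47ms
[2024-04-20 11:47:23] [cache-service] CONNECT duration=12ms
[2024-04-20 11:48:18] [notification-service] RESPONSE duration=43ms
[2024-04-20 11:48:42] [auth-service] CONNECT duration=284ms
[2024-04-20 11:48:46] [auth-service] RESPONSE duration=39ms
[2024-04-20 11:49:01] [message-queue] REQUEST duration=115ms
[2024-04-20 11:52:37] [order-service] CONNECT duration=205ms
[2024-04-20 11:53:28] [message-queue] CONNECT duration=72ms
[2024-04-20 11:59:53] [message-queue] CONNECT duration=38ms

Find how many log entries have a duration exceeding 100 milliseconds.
10

To count timeouts:

1. Threshold: 100ms
2. Extract duration from each log entry
3. Count entries where duration > 100
4. Timeout count: 10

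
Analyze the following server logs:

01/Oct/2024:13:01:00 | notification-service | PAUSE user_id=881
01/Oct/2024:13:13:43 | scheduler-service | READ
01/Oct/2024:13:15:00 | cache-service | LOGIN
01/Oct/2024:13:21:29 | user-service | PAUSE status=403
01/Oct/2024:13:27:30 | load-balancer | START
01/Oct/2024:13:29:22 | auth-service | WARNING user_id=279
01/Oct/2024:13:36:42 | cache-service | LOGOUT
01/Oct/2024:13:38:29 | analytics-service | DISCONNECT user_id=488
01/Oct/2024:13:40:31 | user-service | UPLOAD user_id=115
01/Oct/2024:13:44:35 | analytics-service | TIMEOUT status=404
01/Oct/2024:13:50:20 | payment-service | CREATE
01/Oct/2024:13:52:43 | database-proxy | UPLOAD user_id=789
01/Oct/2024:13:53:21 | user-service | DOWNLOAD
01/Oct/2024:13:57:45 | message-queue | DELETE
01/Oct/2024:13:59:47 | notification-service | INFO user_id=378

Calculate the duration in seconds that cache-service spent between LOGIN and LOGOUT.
1302

To calculate state duration:

1. Find LOGIN event for cache-service: 01/Oct/2024:13:15:00
2. Find LOGOUT event for cache-service: 01/Oct/2024:13:36:42
3. Calculate duration: 01/Oct/2024:13:36:42 - 01/Oct/2024:13:15:00 = 1302 seconds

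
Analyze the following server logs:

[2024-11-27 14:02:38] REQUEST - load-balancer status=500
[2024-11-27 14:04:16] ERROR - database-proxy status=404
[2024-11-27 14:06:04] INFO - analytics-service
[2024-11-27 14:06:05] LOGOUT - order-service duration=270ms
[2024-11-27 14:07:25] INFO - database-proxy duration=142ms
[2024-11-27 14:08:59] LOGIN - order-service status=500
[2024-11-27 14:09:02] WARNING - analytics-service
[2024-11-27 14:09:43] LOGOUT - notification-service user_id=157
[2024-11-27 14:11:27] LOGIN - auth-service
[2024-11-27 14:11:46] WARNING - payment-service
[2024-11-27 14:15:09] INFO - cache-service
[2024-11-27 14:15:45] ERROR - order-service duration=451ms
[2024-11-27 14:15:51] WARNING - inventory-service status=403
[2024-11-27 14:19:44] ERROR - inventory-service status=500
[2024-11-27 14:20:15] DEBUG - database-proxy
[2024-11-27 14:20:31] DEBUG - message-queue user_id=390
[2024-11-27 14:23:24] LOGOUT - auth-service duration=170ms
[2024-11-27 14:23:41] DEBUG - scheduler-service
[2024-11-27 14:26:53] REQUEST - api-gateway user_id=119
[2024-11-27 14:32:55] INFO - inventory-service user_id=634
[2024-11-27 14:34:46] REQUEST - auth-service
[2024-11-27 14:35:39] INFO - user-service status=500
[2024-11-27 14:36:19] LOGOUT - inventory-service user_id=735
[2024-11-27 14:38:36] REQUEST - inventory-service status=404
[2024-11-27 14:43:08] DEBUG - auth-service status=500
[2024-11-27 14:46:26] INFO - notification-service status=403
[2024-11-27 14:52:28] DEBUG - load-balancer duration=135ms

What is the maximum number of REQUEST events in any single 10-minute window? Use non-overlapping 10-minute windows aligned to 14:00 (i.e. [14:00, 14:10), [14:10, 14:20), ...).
2

To find the burst window:

1. Divide the log period into non-overlapping 10-minute windows starting at 14:00
2. Count REQUEST events in each window
3. Find the window with maximum count
4. Maximum events in a window: 2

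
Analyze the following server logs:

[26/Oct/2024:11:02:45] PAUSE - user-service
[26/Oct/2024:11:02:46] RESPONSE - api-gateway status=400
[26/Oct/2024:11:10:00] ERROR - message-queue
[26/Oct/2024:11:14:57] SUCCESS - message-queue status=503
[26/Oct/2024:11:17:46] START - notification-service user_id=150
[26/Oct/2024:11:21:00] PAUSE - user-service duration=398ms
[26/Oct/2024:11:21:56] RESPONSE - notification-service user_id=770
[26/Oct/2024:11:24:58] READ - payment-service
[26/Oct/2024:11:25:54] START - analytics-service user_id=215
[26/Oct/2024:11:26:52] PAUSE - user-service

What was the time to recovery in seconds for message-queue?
297

To calculate recovery time:

1. Find ERROR event for message-queue: 26/Oct/2024:11:10:00
2. Find next SUCCESS event for message-queue: 26/Oct/2024:11:14:57
3. Recovery time: 26/Oct/2024:11:14:57 - 26/Oct/2024:11:10:00 = 297 seconds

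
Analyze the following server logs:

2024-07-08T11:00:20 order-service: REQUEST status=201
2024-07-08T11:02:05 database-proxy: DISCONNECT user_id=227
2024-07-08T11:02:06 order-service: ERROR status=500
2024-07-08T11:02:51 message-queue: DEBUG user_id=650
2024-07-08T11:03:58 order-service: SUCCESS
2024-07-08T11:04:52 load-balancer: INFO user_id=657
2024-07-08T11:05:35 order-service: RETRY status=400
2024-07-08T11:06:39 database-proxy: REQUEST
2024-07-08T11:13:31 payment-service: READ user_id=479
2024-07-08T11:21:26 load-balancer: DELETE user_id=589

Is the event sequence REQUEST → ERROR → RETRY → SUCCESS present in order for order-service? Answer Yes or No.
No

To verify sequence order:

1. Find all events in sequence REQUEST → ERROR → RETRY → SUCCESS for order-service
2. Extract their timestamps
3. Check if timestamps are in ascending order
4. Result: No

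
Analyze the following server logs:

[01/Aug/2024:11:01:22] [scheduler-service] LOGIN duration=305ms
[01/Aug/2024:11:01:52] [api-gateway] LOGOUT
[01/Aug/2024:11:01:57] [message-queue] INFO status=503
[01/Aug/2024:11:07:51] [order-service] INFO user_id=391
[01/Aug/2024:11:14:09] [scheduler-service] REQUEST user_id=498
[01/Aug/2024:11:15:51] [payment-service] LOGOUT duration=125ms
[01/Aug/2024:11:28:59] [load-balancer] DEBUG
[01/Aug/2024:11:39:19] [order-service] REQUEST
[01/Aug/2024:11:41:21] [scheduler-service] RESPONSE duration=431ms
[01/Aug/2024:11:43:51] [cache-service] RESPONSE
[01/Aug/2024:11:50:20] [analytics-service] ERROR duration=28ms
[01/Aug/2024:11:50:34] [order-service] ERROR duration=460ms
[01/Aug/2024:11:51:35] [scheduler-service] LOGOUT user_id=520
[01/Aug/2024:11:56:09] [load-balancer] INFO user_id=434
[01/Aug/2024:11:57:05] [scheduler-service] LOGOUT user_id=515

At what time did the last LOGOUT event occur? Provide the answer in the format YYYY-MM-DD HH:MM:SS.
2024-08-01 11:57:05

To find the last event:

1. Filter for all LOGOUT events
2. Sort by timestamp
3. Select the last one
4. Timestamp: 2024-08-01 11:57:05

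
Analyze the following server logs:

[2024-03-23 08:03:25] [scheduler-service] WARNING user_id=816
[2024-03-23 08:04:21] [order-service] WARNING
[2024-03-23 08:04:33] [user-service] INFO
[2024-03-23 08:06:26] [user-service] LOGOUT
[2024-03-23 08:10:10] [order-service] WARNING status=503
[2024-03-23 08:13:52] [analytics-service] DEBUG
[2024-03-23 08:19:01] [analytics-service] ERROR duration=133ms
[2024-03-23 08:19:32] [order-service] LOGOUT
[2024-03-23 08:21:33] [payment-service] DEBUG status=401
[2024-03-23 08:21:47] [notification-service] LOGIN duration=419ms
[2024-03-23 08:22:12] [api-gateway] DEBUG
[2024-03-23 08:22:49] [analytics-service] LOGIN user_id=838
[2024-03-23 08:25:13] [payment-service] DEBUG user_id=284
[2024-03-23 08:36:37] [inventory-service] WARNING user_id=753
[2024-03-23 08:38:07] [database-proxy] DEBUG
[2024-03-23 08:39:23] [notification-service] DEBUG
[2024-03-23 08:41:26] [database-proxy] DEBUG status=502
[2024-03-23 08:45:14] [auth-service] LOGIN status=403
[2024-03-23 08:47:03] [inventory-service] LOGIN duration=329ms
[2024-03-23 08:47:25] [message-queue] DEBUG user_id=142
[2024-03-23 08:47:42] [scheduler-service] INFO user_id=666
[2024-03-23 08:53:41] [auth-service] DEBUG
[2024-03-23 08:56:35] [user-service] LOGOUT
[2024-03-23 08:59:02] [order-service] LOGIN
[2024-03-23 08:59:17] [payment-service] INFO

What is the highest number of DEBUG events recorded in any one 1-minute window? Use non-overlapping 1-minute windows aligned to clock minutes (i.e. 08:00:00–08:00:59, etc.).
1

To find the burst window:

1. Divide the log period into non-overlapping 1-minute windows starting at 08:00
2. Count DEBUG events in each window
3. Find the window with maximum count
4. Maximum events in a window: 1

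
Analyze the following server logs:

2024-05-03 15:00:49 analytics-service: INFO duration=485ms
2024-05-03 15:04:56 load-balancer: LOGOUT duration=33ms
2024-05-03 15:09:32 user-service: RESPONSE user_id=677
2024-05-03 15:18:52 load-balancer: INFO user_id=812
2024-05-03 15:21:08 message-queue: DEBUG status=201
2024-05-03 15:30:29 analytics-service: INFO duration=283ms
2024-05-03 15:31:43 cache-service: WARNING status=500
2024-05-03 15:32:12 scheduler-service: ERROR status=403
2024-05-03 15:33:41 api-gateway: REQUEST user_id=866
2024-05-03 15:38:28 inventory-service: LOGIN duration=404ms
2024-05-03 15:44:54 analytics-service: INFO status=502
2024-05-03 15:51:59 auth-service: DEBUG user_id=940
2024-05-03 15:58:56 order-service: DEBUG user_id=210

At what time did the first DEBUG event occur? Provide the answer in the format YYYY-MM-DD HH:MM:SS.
2024-05-03 15:21:08

To find the first event:

1. Filter for all DEBUG events
2. Sort by timestamp
3. Select the first one
4. Timestamp: 2024-05-03 15:21:08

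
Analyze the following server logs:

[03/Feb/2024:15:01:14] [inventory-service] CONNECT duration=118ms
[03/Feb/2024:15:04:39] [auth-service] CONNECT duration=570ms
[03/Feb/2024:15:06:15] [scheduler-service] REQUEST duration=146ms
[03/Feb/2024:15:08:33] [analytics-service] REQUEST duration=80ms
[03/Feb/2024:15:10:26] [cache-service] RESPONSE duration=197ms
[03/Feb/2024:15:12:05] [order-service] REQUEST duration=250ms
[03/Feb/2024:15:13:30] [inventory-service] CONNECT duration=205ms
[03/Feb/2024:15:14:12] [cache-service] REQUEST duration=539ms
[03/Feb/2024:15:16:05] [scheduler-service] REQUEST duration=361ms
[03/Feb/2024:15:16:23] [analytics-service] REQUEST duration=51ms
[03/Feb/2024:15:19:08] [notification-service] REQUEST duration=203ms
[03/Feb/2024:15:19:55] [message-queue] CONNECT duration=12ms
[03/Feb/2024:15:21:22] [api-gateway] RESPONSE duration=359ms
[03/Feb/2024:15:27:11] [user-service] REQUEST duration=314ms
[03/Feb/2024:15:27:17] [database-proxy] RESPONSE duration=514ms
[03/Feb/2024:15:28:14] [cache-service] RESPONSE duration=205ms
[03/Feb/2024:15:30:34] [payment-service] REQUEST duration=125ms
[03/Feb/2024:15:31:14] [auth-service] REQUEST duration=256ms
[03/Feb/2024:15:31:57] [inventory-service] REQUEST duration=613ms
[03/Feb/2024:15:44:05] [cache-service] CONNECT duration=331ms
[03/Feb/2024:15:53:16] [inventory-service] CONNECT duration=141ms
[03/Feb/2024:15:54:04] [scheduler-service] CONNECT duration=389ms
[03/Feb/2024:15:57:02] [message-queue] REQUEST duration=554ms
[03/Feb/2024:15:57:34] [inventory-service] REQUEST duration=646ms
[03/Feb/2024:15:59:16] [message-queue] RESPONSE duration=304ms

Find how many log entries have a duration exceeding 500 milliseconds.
6

To count timeouts:

1. Threshold: 500ms
2. Extract duration from each log entry
3. Count entries where duration > 500
4. Timeout count: 6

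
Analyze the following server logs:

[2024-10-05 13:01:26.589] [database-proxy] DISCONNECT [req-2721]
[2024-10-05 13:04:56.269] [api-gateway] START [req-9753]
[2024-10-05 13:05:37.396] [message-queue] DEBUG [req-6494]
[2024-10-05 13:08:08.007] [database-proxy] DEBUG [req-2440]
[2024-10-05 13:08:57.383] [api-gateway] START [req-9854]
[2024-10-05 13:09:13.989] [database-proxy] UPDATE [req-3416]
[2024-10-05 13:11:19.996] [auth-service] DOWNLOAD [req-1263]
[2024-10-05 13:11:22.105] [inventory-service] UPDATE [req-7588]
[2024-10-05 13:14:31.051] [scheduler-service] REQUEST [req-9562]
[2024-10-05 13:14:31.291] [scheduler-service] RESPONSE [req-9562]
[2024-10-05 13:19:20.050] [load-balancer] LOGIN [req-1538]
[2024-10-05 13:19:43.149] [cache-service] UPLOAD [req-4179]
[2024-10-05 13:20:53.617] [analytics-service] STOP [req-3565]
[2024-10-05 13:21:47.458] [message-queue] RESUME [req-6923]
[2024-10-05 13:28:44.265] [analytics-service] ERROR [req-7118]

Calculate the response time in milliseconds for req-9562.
240

To calculate latency:

1. Find REQUEST with id req-9562: 2024-10-05 13:14:31.051
2. Find RESPONSE with id req-9562: 2024-10-05 13:14:31.291
3. Latency: 2024-10-05 13:14:31.291 - 2024-10-05 13:14:31.051 = 240ms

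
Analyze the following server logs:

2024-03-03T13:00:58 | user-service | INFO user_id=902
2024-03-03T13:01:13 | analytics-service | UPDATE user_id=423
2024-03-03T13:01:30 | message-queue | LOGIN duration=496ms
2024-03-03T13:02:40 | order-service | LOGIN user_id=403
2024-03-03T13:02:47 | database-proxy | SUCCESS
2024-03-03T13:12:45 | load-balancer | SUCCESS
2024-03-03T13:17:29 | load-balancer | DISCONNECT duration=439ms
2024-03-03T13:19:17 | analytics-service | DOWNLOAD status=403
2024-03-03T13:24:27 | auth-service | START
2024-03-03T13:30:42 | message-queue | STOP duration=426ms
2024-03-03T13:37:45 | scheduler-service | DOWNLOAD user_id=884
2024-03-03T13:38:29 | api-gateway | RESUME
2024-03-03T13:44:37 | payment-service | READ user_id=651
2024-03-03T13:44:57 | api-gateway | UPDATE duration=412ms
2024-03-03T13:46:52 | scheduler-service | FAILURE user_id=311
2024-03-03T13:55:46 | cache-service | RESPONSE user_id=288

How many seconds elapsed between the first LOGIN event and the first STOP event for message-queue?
1752

To find the time between events:

1. Locate the first LOGIN event for message-queue: 2024-03-03T13:01:30
2. Locate the first STOP event for message-queue: 2024-03-03T13:30:42
3. Calculate the difference: 2024-03-03T13:30:42 - 2024-03-03T13:01:30 = 1752 seconds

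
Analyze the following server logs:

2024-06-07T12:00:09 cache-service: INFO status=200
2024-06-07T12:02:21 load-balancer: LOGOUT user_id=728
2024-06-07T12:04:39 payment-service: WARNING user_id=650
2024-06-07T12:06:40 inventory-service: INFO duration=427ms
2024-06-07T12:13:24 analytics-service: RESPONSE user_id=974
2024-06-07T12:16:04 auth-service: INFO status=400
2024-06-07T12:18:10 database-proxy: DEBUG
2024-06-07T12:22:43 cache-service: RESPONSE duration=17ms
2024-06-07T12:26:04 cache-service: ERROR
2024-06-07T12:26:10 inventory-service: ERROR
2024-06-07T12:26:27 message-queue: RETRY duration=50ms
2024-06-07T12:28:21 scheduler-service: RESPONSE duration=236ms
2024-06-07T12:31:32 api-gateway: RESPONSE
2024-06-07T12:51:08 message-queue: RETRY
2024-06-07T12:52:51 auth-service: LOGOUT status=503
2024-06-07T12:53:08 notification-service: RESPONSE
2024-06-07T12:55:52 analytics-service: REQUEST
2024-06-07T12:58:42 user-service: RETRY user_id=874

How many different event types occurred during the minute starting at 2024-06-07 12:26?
2

To count unique event types:

1. Filter events in the minute starting at 2024-06-07 12:26
2. Extract event types from matching entries
3. Count unique types: 2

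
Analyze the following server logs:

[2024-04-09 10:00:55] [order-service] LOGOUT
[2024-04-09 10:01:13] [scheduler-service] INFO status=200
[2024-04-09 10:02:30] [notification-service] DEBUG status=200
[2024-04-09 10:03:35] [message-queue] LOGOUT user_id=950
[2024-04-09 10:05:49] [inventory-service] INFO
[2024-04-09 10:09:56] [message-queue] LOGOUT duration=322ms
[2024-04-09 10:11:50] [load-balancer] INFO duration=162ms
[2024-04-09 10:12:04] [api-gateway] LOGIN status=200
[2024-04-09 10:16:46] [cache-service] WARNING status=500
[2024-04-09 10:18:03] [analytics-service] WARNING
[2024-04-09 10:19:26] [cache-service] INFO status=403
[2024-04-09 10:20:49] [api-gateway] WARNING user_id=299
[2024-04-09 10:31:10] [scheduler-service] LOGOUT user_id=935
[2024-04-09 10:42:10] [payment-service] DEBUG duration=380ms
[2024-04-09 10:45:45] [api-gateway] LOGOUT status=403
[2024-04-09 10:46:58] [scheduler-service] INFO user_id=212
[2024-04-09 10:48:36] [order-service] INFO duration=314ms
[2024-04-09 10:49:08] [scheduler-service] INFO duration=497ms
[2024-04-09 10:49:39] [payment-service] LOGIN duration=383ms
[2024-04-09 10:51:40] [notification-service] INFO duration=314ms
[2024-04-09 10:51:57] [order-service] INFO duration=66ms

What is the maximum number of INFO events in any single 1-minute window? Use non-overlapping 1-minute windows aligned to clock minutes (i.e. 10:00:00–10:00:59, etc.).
2

To find the burst window:

1. Divide the log period into non-overlapping 1-minute windows starting at 10:00
2. Count INFO events in each window
3. Find the window with maximum count
4. Maximum events in a window: 2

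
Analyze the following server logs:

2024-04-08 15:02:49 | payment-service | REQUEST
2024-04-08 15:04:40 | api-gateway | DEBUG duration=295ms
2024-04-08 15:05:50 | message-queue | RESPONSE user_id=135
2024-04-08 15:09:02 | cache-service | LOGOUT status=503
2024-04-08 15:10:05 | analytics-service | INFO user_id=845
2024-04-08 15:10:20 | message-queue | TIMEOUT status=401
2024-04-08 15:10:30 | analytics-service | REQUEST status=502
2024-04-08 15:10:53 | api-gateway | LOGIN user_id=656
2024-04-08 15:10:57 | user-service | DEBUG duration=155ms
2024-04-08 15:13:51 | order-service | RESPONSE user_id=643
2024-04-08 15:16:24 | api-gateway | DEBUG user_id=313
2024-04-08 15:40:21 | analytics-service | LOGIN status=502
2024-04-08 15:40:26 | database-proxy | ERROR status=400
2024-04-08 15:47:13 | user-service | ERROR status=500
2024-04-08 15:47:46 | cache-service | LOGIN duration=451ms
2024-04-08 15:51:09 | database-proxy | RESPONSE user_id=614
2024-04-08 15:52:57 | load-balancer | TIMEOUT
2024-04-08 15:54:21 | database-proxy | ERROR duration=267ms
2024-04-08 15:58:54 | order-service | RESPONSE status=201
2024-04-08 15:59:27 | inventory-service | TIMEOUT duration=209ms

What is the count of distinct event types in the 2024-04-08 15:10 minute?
5

To count unique event types:

1. Filter events in the minute starting at 2024-04-08 15:10
2. Extract event types from matching entries
3. Count unique types: 5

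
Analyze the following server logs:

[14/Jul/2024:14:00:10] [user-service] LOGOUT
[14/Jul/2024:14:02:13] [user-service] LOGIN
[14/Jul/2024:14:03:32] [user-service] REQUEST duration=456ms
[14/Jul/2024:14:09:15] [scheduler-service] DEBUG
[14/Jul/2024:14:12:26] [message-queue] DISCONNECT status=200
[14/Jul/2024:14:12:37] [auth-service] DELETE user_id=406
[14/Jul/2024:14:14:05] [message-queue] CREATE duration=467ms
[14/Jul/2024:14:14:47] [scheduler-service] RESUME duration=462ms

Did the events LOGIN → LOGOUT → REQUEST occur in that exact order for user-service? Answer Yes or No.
No

To verify sequence order:

1. Find all events in sequence LOGIN → LOGOUT → REQUEST for user-service
2. Extract their timestamps
3. Check if timestamps are in ascending order
4. Result: No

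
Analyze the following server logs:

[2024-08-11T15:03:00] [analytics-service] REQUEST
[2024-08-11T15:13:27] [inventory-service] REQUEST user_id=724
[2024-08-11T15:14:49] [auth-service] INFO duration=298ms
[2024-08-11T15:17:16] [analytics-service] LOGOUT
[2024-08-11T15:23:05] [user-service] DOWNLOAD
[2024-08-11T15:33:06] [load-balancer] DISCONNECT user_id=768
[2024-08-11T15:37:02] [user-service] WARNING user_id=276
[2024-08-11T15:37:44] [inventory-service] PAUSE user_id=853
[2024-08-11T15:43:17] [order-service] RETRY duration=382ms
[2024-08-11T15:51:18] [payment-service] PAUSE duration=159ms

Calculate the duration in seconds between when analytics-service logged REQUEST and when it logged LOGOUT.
856

To find the time between events:

1. Locate the first REQUEST event for analytics-service: 2024-08-11T15:03:00
2. Locate the first LOGOUT event for analytics-service: 2024-08-11T15:17:16
3. Calculate the difference: 2024-08-11T15:17:16 - 2024-08-11T15:03:00 = 856 seconds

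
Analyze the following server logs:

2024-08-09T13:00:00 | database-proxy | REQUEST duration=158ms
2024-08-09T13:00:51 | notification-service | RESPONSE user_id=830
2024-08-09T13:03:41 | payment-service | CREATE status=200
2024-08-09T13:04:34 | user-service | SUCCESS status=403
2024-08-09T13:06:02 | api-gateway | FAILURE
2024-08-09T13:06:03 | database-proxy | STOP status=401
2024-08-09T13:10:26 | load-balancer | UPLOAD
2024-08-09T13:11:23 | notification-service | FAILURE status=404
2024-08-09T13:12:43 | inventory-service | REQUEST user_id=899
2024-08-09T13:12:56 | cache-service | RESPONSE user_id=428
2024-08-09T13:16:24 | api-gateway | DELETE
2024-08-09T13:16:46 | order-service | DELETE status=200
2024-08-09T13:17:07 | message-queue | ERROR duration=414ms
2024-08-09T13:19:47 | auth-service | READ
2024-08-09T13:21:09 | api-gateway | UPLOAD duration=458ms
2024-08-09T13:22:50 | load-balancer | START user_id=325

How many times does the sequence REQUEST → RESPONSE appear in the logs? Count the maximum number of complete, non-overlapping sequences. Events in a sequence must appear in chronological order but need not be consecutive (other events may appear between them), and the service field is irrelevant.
2

To count sequences:

1. Look for pattern: REQUEST → RESPONSE
2. Greedily scan the log in chronological order, matching each sequence element in turn (ignoring service)
3. Each time the full pattern completes, increment the count and restart matching from the next event
4. Complete non-overlapping sequences found: 2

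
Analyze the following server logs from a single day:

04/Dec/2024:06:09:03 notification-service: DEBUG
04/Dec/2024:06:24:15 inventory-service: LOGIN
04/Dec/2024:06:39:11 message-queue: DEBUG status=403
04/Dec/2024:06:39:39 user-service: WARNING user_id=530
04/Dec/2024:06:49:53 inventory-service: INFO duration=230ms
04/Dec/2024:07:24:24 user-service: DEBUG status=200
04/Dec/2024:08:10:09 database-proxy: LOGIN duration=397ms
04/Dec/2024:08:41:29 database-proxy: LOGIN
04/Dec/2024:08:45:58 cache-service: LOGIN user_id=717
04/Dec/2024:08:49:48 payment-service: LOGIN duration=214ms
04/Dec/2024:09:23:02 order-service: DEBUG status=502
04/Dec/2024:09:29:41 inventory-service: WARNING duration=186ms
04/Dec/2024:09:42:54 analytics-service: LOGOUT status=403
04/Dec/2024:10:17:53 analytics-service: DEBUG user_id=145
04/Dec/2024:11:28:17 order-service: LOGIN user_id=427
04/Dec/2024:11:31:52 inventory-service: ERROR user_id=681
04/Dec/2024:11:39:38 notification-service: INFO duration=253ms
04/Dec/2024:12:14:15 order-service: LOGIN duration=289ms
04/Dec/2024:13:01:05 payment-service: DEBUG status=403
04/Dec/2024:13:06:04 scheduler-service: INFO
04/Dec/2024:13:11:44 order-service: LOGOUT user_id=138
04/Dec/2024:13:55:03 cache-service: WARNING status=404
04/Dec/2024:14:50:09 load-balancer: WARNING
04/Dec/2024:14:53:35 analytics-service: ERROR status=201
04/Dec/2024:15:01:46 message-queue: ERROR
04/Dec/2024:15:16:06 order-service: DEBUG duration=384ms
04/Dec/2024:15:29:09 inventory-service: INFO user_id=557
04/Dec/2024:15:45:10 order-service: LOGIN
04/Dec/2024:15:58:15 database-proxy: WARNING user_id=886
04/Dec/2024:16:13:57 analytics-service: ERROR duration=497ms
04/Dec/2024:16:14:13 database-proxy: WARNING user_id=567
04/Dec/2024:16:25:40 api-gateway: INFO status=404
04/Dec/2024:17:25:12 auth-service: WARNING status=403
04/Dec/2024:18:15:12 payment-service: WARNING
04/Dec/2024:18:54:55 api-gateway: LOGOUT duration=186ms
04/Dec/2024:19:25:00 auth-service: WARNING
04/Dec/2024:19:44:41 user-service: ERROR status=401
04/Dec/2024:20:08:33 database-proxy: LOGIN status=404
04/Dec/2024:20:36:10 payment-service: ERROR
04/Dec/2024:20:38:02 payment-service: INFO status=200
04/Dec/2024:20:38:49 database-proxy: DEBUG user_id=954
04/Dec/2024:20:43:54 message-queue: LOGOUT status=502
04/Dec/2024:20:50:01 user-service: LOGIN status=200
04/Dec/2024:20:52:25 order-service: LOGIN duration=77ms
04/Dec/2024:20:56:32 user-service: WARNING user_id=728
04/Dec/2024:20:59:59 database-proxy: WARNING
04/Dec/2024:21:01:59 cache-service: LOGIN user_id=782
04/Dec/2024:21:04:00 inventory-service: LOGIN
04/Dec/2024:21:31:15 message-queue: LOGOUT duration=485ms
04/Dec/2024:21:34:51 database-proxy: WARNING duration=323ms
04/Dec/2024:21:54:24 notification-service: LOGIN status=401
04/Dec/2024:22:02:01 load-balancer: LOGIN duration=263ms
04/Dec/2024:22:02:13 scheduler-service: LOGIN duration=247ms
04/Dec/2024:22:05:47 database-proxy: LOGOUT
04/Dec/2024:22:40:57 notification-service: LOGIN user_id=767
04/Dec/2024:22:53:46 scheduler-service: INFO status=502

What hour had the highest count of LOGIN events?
8

To find the peak hour:

1. Group all LOGIN events by hour
2. Count events in each hour
3. Find hour with maximum count
4. Peak hour: 8 (with 4 events)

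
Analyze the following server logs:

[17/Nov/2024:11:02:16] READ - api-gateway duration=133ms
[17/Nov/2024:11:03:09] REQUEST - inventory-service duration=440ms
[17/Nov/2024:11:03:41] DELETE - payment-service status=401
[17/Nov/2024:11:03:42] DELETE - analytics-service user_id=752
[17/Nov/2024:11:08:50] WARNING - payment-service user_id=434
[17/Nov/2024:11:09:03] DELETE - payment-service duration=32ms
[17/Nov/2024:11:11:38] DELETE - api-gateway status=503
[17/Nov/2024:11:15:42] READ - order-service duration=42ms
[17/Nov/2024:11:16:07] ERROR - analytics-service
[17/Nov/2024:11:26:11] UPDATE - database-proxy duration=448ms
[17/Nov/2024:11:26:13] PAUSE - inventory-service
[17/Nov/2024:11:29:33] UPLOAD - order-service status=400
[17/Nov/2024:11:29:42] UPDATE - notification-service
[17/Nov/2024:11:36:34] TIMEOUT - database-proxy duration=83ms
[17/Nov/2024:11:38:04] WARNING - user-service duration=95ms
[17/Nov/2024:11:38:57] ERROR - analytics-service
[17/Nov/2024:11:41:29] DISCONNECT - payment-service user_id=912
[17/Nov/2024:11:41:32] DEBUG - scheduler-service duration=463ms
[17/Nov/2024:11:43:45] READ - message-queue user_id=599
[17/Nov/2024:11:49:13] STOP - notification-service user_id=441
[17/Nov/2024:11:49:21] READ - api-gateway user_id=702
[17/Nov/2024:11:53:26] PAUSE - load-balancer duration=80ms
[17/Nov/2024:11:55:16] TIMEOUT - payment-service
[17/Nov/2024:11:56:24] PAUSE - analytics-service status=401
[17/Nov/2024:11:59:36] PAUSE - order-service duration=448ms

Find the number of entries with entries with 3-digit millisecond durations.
5

To find matching entries:

1. Pattern to match: entries with 3-digit millisecond durations
2. Scan each log entry for the pattern
3. Count matches: 5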